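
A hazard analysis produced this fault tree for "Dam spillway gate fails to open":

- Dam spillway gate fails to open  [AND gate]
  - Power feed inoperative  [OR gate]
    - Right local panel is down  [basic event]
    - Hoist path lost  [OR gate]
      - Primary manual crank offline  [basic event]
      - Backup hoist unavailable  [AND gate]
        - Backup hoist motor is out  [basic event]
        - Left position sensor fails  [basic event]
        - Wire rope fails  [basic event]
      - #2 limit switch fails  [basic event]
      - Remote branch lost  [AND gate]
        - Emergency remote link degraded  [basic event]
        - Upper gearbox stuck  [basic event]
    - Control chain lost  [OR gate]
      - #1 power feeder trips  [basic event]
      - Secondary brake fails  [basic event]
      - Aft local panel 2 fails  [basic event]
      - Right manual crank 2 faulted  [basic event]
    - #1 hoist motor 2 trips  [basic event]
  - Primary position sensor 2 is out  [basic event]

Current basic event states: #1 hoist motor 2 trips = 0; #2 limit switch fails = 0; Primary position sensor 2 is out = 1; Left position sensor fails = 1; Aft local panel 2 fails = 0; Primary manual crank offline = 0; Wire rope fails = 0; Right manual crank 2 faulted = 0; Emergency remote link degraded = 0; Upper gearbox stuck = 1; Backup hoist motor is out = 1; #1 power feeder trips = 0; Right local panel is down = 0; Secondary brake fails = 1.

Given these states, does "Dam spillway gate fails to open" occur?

Backup hoist unavailable [AND]: Backup hoist motor is out=occurs, Left position sensor fails=occurs, Wire rope fails=not → not all inputs occur → does not occur.
Remote branch lost [AND]: Emergency remote link degraded=not, Upper gearbox stuck=occurs → not all inputs occur → does not occur.
Hoist path lost [OR]: Primary manual crank offline=not, Backup hoist unavailable=not, #2 limit switch fails=not, Remote branch lost=not → no input occurs → does not occur.
Control chain lost [OR]: #1 power feeder trips=not, Secondary brake fails=occurs, Aft local panel 2 fails=not, Right manual crank 2 faulted=not → at least one input occurs → occurs.
Power feed inoperative [OR]: Right local panel is down=not, Hoist path lost=not, Control chain lost=occurs, #1 hoist motor 2 trips=not → at least one input occurs → occurs.
Dam spillway gate fails to open [AND]: Power feed inoperative=occurs, Primary position sensor 2 is out=occurs → all inputs occur → occurs.

Yes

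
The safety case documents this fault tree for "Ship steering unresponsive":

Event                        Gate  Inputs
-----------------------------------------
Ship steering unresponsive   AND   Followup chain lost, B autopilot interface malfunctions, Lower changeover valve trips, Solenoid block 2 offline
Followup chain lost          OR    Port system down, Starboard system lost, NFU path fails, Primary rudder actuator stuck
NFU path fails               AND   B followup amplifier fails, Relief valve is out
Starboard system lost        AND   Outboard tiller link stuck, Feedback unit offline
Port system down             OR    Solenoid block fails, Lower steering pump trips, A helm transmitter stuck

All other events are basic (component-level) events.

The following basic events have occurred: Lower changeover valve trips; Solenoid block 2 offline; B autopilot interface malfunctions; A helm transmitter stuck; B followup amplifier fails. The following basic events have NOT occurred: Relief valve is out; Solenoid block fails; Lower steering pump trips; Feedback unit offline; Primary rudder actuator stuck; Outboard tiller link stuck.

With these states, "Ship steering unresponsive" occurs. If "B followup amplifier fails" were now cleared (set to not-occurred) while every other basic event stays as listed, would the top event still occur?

Yes

Counterfactual: set "B followup amplifier fails" to not occurred.
Port system down [OR]: Solenoid block fails=not, Lower steering pump trips=not, A helm transmitter stuck=occurs → at least one input occurs → occurs.
Starboard system lost [AND]: Outboard tiller link stuck=not, Feedback unit offline=not → not all inputs occur → does not occur.
NFU path fails [AND]: B followup amplifier fails=not, Relief valve is out=not → not all inputs occur → does not occur.
Followup chain lost [OR]: Port system down=occurs, Starboard system lost=not, NFU path fails=not, Primary rudder actuator stuck=not → at least one input occurs → occurs.
Ship steering unresponsive [AND]: Followup chain lost=occurs, B autopilot interface malfunctions=occurs, Lower changeover valve trips=occurs, Solenoid block 2 offline=occurs → all inputs occur → occurs.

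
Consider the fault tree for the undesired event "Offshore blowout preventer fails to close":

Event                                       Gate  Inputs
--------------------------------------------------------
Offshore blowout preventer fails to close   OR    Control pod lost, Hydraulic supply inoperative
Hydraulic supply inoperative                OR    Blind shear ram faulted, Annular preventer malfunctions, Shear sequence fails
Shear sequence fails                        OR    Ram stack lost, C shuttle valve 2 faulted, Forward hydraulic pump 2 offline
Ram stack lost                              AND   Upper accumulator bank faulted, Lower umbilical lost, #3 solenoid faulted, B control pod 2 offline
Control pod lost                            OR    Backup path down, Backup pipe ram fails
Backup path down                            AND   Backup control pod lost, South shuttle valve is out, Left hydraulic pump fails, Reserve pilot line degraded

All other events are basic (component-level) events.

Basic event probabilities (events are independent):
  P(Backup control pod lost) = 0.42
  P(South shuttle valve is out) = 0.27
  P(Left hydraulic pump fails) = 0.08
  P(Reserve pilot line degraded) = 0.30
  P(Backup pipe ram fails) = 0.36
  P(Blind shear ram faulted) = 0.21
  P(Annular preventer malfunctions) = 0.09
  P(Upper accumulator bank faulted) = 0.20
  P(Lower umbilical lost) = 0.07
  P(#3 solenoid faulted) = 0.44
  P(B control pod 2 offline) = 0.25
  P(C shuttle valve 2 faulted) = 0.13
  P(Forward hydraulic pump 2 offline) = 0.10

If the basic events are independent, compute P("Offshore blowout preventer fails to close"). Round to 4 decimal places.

P(Backup path down) [AND] = 0.42 × 0.27 × 0.08 × 0.30 = 0.002722
P(Control pod lost) [OR] = 1 − (1−0.002722) × (1−0.36) = 0.361742
P(Ram stack lost) [AND] = 0.20 × 0.07 × 0.44 × 0.25 = 0.001540
P(Shear sequence fails) [OR] = 1 − (1−0.001540) × (1−0.13) × (1−0.10) = 0.218206
P(Hydraulic supply inoperative) [OR] = 1 − (1−0.21) × (1−0.09) × (1−0.218206) = 0.437968
P(Offshore blowout preventer fails to close) [OR] = 1 − (1−0.361742) × (1−0.437968) = 0.641279
Rounded to 4 decimal places: P(Offshore blowout preventer fails to close) ≈ 0.6413.

0.6413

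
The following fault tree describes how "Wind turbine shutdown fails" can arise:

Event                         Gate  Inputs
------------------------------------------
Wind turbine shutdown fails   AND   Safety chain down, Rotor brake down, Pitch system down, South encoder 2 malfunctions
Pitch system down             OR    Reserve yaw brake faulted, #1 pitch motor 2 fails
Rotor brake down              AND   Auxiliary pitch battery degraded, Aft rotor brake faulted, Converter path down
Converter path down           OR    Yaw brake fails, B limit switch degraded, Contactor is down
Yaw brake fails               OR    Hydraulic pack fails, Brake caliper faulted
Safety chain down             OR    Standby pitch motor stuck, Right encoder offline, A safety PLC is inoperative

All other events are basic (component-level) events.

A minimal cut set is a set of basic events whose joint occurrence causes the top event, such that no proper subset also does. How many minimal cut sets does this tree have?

Safety chain down [OR]: union of children's cut sets → 3 cut set(s).
Yaw brake fails [OR]: union of children's cut sets → 2 cut set(s).
Converter path down [OR]: union of children's cut sets → 4 cut set(s).
Rotor brake down [AND]: one cut set from each child combined → 1 × 1 × 4 = 4 cut set(s).
Pitch system down [OR]: union of children's cut sets → 2 cut set(s).
Wind turbine shutdown fails [AND]: one cut set from each child combined → 3 × 4 × 2 × 1 = 24 cut set(s).

24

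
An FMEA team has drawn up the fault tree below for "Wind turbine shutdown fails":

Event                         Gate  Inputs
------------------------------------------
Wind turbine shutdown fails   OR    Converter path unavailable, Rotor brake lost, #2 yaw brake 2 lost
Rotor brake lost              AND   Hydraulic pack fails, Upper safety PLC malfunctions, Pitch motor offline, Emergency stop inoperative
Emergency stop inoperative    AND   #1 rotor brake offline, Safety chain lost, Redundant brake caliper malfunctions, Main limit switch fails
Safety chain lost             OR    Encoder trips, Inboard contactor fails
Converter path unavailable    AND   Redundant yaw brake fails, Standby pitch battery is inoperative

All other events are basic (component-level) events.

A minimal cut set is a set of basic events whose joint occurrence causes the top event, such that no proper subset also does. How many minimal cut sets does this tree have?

4

Converter path unavailable [AND]: one cut set from each child combined → 1 × 1 = 1 cut set(s).
Safety chain lost [OR]: union of children's cut sets → 2 cut set(s).
Emergency stop inoperative [AND]: one cut set from each child combined → 1 × 2 × 1 × 1 = 2 cut set(s).
Rotor brake lost [AND]: one cut set from each child combined → 1 × 1 × 1 × 2 = 2 cut set(s).
Wind turbine shutdown fails [OR]: union of children's cut sets → 4 cut set(s).
Minimal cut sets: {Redundant yaw brake fails, Standby pitch battery is inoperative}; {#1 rotor brake offline, Encoder trips, Hydraulic pack fails, Main limit switch fails, Pitch motor offline, Redundant brake caliper malfunctions, Upper safety PLC malfunctions}; {#1 rotor brake offline, Hydraulic pack fails, Inboard contactor fails, Main limit switch fails, Pitch motor offline, Redundant brake caliper malfunctions, Upper safety PLC malfunctions}; {#2 yaw brake 2 lost}.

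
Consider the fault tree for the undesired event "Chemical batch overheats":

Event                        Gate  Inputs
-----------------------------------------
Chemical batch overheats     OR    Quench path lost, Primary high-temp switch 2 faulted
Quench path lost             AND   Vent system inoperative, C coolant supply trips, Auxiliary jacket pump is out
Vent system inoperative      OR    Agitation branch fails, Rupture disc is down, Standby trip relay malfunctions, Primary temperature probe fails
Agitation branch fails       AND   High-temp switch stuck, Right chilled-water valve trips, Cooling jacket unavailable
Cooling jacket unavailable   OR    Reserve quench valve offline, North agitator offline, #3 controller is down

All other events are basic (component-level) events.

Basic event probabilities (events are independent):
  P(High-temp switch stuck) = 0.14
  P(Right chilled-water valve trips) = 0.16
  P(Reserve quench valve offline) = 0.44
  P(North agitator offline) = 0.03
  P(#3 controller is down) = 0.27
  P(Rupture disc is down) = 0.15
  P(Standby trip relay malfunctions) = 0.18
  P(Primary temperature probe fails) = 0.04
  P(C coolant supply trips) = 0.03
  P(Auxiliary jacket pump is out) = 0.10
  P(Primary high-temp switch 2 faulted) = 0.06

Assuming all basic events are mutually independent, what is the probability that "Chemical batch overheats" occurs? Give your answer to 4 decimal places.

0.0610

P(Cooling jacket unavailable) [OR] = 1 − (1−0.44) × (1−0.03) × (1−0.27) = 0.603464
P(Agitation branch fails) [AND] = 0.14 × 0.16 × 0.603464 = 0.013518
P(Vent system inoperative) [OR] = 1 − (1−0.013518) × (1−0.15) × (1−0.18) × (1−0.04) = 0.339925
P(Quench path lost) [AND] = 0.339925 × 0.03 × 0.10 = 0.001020
P(Chemical batch overheats) [OR] = 1 − (1−0.001020) × (1−0.06) = 0.060959
Rounded to 4 decimal places: P(Chemical batch overheats) ≈ 0.0610.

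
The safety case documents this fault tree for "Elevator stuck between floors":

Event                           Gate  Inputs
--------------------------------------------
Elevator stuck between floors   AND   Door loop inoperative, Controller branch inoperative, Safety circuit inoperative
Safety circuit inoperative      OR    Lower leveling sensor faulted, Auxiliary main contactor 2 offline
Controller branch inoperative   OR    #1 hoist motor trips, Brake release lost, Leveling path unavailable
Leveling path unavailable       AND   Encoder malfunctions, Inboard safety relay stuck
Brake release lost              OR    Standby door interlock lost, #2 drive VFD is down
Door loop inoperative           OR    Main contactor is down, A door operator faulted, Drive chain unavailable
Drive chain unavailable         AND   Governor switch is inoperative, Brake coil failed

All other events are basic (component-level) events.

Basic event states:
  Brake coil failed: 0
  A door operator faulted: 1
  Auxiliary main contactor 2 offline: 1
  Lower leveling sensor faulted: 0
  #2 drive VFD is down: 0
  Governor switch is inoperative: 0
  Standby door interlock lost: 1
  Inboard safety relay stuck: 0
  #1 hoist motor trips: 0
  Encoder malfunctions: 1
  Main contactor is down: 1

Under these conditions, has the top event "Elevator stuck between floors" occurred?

Drive chain unavailable [AND]: Governor switch is inoperative=not, Brake coil failed=not → not all inputs occur → does not occur.
Door loop inoperative [OR]: Main contactor is down=occurs, A door operator faulted=occurs, Drive chain unavailable=not → at least one input occurs → occurs.
Brake release lost [OR]: Standby door interlock lost=occurs, #2 drive VFD is down=not → at least one input occurs → occurs.
Leveling path unavailable [AND]: Encoder malfunctions=occurs, Inboard safety relay stuck=not → not all inputs occur → does not occur.
Controller branch inoperative [OR]: #1 hoist motor trips=not, Brake release lost=occurs, Leveling path unavailable=not → at least one input occurs → occurs.
Safety circuit inoperative [OR]: Lower leveling sensor faulted=not, Auxiliary main contactor 2 offline=occurs → at least one input occurs → occurs.
Elevator stuck between floors [AND]: Door loop inoperative=occurs, Controller branch inoperative=occurs, Safety circuit inoperative=occurs → all inputs occur → occurs.

Yes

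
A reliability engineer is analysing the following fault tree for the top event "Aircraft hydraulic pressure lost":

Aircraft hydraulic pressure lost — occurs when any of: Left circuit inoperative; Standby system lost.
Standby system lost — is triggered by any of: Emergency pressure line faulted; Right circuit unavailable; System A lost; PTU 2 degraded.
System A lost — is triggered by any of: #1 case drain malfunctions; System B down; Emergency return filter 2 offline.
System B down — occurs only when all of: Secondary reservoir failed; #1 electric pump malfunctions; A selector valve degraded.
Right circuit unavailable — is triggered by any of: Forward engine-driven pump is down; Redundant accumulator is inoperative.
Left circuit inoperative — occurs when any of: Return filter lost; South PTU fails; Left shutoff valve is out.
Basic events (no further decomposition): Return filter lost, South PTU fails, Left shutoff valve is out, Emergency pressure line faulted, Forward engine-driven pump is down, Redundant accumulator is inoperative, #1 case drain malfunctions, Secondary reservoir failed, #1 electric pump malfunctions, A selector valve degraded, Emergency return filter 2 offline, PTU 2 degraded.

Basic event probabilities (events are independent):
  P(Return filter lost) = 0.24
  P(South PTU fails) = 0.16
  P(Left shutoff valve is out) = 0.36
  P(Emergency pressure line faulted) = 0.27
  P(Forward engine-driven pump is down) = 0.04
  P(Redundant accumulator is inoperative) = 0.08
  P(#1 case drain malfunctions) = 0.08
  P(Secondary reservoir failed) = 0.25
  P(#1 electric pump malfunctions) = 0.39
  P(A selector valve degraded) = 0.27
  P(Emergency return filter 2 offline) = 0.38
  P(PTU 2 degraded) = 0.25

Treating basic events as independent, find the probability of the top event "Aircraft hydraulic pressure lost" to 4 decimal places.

0.8903

P(Left circuit inoperative) [OR] = 1 − (1−0.24) × (1−0.16) × (1−0.36) = 0.591424
P(Right circuit unavailable) [OR] = 1 − (1−0.04) × (1−0.08) = 0.116800
P(System B down) [AND] = 0.25 × 0.39 × 0.27 = 0.026325
P(System A lost) [OR] = 1 − (1−0.08) × (1−0.026325) × (1−0.38) = 0.444616
P(Standby system lost) [OR] = 1 − (1−0.27) × (1−0.116800) × (1−0.444616) × (1−0.25) = 0.731443
P(Aircraft hydraulic pressure lost) [OR] = 1 − (1−0.591424) × (1−0.731443) = 0.890274
Rounded to 4 decimal places: P(Aircraft hydraulic pressure lost) ≈ 0.8903.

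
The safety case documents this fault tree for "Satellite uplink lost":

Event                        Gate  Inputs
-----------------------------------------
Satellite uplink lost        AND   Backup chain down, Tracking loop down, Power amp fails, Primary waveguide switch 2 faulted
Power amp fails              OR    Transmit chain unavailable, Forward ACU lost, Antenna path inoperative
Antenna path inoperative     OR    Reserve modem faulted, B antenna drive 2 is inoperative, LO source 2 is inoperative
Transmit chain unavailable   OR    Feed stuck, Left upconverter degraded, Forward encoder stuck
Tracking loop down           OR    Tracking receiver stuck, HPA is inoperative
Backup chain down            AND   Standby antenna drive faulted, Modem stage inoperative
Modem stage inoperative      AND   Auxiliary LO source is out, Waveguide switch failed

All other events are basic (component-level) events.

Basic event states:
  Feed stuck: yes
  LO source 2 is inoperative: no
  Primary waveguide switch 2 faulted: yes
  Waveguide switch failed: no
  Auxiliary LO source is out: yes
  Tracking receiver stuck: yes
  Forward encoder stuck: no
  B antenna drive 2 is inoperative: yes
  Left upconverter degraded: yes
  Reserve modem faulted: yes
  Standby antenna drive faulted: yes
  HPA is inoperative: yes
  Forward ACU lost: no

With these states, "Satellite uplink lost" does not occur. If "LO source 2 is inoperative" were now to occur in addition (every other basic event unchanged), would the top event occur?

No

Counterfactual: set "LO source 2 is inoperative" to occurred.
Modem stage inoperative [AND]: Auxiliary LO source is out=occurs, Waveguide switch failed=not → not all inputs occur → does not occur.
Backup chain down [AND]: Standby antenna drive faulted=occurs, Modem stage inoperative=not → not all inputs occur → does not occur.
Tracking loop down [OR]: Tracking receiver stuck=occurs, HPA is inoperative=occurs → at least one input occurs → occurs.
Transmit chain unavailable [OR]: Feed stuck=occurs, Left upconverter degraded=occurs, Forward encoder stuck=not → at least one input occurs → occurs.
Antenna path inoperative [OR]: Reserve modem faulted=occurs, B antenna drive 2 is inoperative=occurs, LO source 2 is inoperative=occurs → at least one input occurs → occurs.
Power amp fails [OR]: Transmit chain unavailable=occurs, Forward ACU lost=not, Antenna path inoperative=occurs → at least one input occurs → occurs.
Satellite uplink lost [AND]: Backup chain down=not, Tracking loop down=occurs, Power amp fails=occurs, Primary waveguide switch 2 faulted=occurs → not all inputs occur → does not occur.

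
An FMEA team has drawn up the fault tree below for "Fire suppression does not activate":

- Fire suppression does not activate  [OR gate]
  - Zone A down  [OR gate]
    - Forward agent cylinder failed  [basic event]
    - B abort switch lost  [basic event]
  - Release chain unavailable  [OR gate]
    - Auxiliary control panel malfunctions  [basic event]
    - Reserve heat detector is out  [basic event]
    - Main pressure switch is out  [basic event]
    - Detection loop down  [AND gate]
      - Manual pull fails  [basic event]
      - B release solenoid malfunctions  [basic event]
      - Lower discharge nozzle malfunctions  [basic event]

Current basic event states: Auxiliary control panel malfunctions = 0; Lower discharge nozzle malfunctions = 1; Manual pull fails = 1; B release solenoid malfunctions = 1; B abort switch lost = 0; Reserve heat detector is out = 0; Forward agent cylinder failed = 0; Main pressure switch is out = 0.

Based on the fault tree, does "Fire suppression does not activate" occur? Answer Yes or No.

Zone A down [OR]: Forward agent cylinder failed=not, B abort switch lost=not → no input occurs → does not occur.
Detection loop down [AND]: Manual pull fails=occurs, B release solenoid malfunctions=occurs, Lower discharge nozzle malfunctions=occurs → all inputs occur → occurs.
Release chain unavailable [OR]: Auxiliary control panel malfunctions=not, Reserve heat detector is out=not, Main pressure switch is out=not, Detection loop down=occurs → at least one input occurs → occurs.
Fire suppression does not activate [OR]: Zone A down=not, Release chain unavailable=occurs → at least one input occurs → occurs.

Yes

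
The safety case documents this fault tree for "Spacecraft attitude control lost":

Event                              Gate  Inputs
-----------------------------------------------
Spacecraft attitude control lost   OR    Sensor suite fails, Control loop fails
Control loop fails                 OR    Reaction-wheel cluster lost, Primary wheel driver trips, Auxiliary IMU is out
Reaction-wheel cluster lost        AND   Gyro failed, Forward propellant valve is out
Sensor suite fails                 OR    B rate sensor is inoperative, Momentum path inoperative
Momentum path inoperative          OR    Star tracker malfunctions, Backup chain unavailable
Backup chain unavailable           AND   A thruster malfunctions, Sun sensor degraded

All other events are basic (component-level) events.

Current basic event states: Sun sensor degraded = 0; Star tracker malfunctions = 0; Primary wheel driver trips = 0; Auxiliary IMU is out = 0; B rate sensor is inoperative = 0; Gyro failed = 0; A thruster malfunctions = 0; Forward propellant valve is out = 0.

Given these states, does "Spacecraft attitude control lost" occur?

Backup chain unavailable [AND]: A thruster malfunctions=not, Sun sensor degraded=not → not all inputs occur → does not occur.
Momentum path inoperative [OR]: Star tracker malfunctions=not, Backup chain unavailable=not → no input occurs → does not occur.
Sensor suite fails [OR]: B rate sensor is inoperative=not, Momentum path inoperative=not → no input occurs → does not occur.
Reaction-wheel cluster lost [AND]: Gyro failed=not, Forward propellant valve is out=not → not all inputs occur → does not occur.
Control loop fails [OR]: Reaction-wheel cluster lost=not, Primary wheel driver trips=not, Auxiliary IMU is out=not → no input occurs → does not occur.
Spacecraft attitude control lost [OR]: Sensor suite fails=not, Control loop fails=not → no input occurs → does not occur.

No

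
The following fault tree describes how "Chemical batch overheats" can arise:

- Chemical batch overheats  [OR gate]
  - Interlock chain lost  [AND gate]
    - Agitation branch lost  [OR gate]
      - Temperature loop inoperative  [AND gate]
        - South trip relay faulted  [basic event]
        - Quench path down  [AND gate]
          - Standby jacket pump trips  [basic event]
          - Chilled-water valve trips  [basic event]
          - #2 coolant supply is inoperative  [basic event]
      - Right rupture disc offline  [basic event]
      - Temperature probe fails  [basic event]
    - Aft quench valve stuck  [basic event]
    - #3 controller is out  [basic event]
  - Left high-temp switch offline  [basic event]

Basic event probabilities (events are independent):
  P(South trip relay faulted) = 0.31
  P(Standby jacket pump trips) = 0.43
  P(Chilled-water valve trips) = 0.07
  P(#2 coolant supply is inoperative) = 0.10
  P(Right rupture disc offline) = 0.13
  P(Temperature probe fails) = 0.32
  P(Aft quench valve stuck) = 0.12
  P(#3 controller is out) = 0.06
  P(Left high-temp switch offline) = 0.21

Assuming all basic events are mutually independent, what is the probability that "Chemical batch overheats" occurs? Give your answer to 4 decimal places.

0.2123

P(Quench path down) [AND] = 0.43 × 0.07 × 0.10 = 0.003010
P(Temperature loop inoperative) [AND] = 0.31 × 0.003010 = 0.000933
P(Agitation branch lost) [OR] = 1 − (1−0.000933) × (1−0.13) × (1−0.32) = 0.408952
P(Interlock chain lost) [AND] = 0.408952 × 0.12 × 0.06 = 0.002944
P(Chemical batch overheats) [OR] = 1 − (1−0.002944) × (1−0.21) = 0.212326
Rounded to 4 decimal places: P(Chemical batch overheats) ≈ 0.2123.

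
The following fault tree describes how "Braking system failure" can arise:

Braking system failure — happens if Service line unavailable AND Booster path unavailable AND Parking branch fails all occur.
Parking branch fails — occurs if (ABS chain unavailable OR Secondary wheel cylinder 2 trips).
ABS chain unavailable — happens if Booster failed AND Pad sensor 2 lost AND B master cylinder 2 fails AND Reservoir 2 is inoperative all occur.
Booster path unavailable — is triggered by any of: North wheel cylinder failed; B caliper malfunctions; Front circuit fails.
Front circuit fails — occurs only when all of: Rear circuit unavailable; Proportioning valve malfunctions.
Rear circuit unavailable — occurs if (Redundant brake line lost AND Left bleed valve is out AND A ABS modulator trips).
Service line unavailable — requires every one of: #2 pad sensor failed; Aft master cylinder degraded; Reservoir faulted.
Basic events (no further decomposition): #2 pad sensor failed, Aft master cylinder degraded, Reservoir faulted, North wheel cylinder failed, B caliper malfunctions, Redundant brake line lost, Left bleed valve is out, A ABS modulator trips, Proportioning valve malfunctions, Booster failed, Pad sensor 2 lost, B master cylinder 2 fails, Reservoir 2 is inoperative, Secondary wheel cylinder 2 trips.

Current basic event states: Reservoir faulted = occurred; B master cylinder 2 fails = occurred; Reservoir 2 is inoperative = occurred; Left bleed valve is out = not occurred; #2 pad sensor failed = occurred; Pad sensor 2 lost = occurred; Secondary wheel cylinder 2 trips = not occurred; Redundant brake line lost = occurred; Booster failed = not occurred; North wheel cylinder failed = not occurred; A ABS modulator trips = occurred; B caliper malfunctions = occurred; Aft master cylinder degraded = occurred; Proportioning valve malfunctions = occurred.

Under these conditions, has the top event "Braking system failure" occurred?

Service line unavailable [AND]: #2 pad sensor failed=occurs, Aft master cylinder degraded=occurs, Reservoir faulted=occurs → all inputs occur → occurs.
Rear circuit unavailable [AND]: Redundant brake line lost=occurs, Left bleed valve is out=not, A ABS modulator trips=occurs → not all inputs occur → does not occur.
Front circuit fails [AND]: Rear circuit unavailable=not, Proportioning valve malfunctions=occurs → not all inputs occur → does not occur.
Booster path unavailable [OR]: North wheel cylinder failed=not, B caliper malfunctions=occurs, Front circuit fails=not → at least one input occurs → occurs.
ABS chain unavailable [AND]: Booster failed=not, Pad sensor 2 lost=occurs, B master cylinder 2 fails=occurs, Reservoir 2 is inoperative=occurs → not all inputs occur → does not occur.
Parking branch fails [OR]: ABS chain unavailable=not, Secondary wheel cylinder 2 trips=not → no input occurs → does not occur.
Braking system failure [AND]: Service line unavailable=occurs, Booster path unavailable=occurs, Parking branch fails=not → not all inputs occur → does not occur.

No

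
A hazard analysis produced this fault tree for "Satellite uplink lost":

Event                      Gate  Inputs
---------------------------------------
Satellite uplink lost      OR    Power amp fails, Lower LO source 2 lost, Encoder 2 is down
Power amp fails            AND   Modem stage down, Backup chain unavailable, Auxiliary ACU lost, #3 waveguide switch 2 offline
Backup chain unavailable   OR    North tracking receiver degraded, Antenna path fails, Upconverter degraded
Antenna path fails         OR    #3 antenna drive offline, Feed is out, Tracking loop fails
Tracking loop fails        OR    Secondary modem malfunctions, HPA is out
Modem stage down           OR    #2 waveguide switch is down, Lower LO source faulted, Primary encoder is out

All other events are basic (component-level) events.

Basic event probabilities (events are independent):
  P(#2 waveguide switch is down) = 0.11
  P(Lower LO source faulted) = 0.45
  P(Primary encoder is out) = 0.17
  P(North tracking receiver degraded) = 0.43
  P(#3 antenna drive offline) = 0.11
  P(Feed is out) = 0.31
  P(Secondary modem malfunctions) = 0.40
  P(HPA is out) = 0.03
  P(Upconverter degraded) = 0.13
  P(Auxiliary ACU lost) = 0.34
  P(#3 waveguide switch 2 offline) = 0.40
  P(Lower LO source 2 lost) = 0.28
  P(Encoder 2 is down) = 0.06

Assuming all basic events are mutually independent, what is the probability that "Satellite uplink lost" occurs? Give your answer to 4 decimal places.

P(Modem stage down) [OR] = 1 − (1−0.11) × (1−0.45) × (1−0.17) = 0.593715
P(Tracking loop fails) [OR] = 1 − (1−0.40) × (1−0.03) = 0.418000
P(Antenna path fails) [OR] = 1 − (1−0.11) × (1−0.31) × (1−0.418000) = 0.642594
P(Backup chain unavailable) [OR] = 1 − (1−0.43) × (1−0.642594) × (1−0.13) = 0.822762
P(Power amp fails) [AND] = 0.593715 × 0.822762 × 0.34 × 0.40 = 0.066434
P(Satellite uplink lost) [OR] = 1 − (1−0.066434) × (1−0.28) × (1−0.06) = 0.368163
Rounded to 4 decimal places: P(Satellite uplink lost) ≈ 0.3682.

0.3682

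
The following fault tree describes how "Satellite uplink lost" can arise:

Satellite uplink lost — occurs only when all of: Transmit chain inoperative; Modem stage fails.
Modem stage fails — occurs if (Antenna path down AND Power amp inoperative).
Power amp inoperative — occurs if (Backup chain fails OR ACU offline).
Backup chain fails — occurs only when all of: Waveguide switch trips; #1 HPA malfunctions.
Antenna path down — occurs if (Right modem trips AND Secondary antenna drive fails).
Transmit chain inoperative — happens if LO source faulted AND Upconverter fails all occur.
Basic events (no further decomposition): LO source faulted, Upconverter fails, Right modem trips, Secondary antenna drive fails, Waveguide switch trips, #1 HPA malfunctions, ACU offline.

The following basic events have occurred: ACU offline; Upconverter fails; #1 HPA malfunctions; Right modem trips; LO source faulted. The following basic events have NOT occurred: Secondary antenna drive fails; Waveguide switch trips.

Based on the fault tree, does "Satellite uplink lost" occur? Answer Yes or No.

No

Transmit chain inoperative [AND]: LO source faulted=occurs, Upconverter fails=occurs → all inputs occur → occurs.
Antenna path down [AND]: Right modem trips=occurs, Secondary antenna drive fails=not → not all inputs occur → does not occur.
Backup chain fails [AND]: Waveguide switch trips=not, #1 HPA malfunctions=occurs → not all inputs occur → does not occur.
Power amp inoperative [OR]: Backup chain fails=not, ACU offline=occurs → at least one input occurs → occurs.
Modem stage fails [AND]: Antenna path down=not, Power amp inoperative=occurs → not all inputs occur → does not occur.
Satellite uplink lost [AND]: Transmit chain inoperative=occurs, Modem stage fails=not → not all inputs occur → does not occur.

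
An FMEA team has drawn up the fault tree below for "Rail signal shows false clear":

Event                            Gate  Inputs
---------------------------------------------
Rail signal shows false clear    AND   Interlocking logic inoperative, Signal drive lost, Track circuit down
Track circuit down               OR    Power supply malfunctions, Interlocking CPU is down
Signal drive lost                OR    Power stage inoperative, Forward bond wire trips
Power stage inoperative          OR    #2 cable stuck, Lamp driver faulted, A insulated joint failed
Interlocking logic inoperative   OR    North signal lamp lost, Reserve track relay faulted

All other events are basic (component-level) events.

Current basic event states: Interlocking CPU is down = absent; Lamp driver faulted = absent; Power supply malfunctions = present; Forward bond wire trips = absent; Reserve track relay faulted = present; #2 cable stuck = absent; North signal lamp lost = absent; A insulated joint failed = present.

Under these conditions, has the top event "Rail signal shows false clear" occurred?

Interlocking logic inoperative [OR]: North signal lamp lost=not, Reserve track relay faulted=occurs → at least one input occurs → occurs.
Power stage inoperative [OR]: #2 cable stuck=not, Lamp driver faulted=not, A insulated joint failed=occurs → at least one input occurs → occurs.
Signal drive lost [OR]: Power stage inoperative=occurs, Forward bond wire trips=not → at least one input occurs → occurs.
Track circuit down [OR]: Power supply malfunctions=occurs, Interlocking CPU is down=not → at least one input occurs → occurs.
Rail signal shows false clear [AND]: Interlocking logic inoperative=occurs, Signal drive lost=occurs, Track circuit down=occurs → all inputs occur → occurs.

Yes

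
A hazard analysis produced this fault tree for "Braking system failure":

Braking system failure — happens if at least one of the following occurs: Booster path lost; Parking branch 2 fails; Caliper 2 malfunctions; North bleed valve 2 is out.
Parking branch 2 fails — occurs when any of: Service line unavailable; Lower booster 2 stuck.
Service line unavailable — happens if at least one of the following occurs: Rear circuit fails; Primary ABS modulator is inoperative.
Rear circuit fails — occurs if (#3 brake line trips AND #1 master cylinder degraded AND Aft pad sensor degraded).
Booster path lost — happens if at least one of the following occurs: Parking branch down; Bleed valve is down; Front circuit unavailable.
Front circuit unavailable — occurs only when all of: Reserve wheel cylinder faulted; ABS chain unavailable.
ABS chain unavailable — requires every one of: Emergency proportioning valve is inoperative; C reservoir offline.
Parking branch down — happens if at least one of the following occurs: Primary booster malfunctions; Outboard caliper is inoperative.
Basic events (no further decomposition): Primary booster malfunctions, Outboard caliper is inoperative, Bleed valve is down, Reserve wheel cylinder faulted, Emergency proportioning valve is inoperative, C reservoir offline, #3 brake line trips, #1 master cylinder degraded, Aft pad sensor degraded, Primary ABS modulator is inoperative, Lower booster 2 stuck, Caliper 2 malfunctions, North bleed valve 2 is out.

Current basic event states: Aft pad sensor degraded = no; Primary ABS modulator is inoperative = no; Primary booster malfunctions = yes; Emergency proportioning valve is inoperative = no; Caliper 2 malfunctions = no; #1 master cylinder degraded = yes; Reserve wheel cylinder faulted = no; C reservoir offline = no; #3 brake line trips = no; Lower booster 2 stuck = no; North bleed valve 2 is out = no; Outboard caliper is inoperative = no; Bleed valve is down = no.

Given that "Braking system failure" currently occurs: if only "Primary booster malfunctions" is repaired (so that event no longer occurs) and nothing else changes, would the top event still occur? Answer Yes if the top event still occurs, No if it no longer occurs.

Counterfactual: set "Primary booster malfunctions" to not occurred.
Parking branch down [OR]: Primary booster malfunctions=not, Outboard caliper is inoperative=not → no input occurs → does not occur.
ABS chain unavailable [AND]: Emergency proportioning valve is inoperative=not, C reservoir offline=not → not all inputs occur → does not occur.
Front circuit unavailable [AND]: Reserve wheel cylinder faulted=not, ABS chain unavailable=not → not all inputs occur → does not occur.
Booster path lost [OR]: Parking branch down=not, Bleed valve is down=not, Front circuit unavailable=not → no input occurs → does not occur.
Rear circuit fails [AND]: #3 brake line trips=not, #1 master cylinder degraded=occurs, Aft pad sensor degraded=not → not all inputs occur → does not occur.
Service line unavailable [OR]: Rear circuit fails=not, Primary ABS modulator is inoperative=not → no input occurs → does not occur.
Parking branch 2 fails [OR]: Service line unavailable=not, Lower booster 2 stuck=not → no input occurs → does not occur.
Braking system failure [OR]: Booster path lost=not, Parking branch 2 fails=not, Caliper 2 malfunctions=not, North bleed valve 2 is out=not → no input occurs → does not occur.

No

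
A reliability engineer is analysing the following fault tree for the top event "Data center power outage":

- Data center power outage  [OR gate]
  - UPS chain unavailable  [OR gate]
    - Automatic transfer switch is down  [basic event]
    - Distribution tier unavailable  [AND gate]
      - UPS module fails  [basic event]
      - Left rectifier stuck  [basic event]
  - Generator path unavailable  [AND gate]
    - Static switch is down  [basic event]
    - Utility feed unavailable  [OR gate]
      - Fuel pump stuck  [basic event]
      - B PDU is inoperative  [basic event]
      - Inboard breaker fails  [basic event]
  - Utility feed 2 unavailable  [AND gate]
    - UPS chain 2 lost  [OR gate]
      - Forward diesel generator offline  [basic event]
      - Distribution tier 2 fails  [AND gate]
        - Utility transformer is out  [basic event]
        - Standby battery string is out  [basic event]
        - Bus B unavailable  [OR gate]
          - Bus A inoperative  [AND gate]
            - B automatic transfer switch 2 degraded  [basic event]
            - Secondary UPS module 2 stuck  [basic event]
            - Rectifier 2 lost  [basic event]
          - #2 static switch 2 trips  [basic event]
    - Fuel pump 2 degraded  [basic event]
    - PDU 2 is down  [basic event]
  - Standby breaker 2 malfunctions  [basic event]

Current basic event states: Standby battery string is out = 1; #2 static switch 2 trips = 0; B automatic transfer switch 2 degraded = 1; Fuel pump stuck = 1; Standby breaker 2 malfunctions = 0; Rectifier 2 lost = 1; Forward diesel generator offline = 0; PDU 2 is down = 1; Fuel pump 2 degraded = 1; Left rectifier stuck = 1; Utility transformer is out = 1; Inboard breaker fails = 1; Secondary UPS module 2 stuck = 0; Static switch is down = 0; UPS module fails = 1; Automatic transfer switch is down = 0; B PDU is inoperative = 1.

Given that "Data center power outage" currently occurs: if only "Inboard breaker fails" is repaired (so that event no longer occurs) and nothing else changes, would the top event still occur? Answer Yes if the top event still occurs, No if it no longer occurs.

Yes

Counterfactual: set "Inboard breaker fails" to not occurred.
Distribution tier unavailable [AND]: UPS module fails=occurs, Left rectifier stuck=occurs → all inputs occur → occurs.
UPS chain unavailable [OR]: Automatic transfer switch is down=not, Distribution tier unavailable=occurs → at least one input occurs → occurs.
Utility feed unavailable [OR]: Fuel pump stuck=occurs, B PDU is inoperative=occurs, Inboard breaker fails=not → at least one input occurs → occurs.
Generator path unavailable [AND]: Static switch is down=not, Utility feed unavailable=occurs → not all inputs occur → does not occur.
Bus A inoperative [AND]: B automatic transfer switch 2 degraded=occurs, Secondary UPS module 2 stuck=not, Rectifier 2 lost=occurs → not all inputs occur → does not occur.
Bus B unavailable [OR]: Bus A inoperative=not, #2 static switch 2 trips=not → no input occurs → does not occur.
Distribution tier 2 fails [AND]: Utility transformer is out=occurs, Standby battery string is out=occurs, Bus B unavailable=not → not all inputs occur → does not occur.
UPS chain 2 lost [OR]: Forward diesel generator offline=not, Distribution tier 2 fails=not → no input occurs → does not occur.
Utility feed 2 unavailable [AND]: UPS chain 2 lost=not, Fuel pump 2 degraded=occurs, PDU 2 is down=occurs → not all inputs occur → does not occur.
Data center power outage [OR]: UPS chain unavailable=occurs, Generator path unavailable=not, Utility feed 2 unavailable=not, Standby breaker 2 malfunctions=not → at least one input occurs → occurs.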